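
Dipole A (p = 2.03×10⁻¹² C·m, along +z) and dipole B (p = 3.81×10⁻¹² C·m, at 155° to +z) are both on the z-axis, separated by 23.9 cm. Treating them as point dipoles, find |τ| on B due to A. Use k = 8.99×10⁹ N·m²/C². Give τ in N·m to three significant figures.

The second dipole sits on the axis of the first, so the field there is axial: E₁ = 2kp₁/r³ along +z.
E₁ = 2(8.99×10⁹)(2.03×10⁻¹²)/(0.239)³ = 2.674 N/C.
Torque on the second dipole: τ = p₂ E₁ sinθ.
τ = (3.81×10⁻¹²)(2.674)·sin155° = 4.305×10⁻¹² N·m.

τ ≈ 4.30×10⁻¹² N·m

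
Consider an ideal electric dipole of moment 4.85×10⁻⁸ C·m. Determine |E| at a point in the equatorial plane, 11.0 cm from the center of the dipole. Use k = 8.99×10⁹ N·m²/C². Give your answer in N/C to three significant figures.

On the perpendicular bisector E = kp/r³ (half the axial value at the same distance).
E = (8.99×10⁹)(4.85×10⁻⁸) / (0.110)³ = 3.276×10⁵ N/C.

E ≈ 3.28×10⁵ N/C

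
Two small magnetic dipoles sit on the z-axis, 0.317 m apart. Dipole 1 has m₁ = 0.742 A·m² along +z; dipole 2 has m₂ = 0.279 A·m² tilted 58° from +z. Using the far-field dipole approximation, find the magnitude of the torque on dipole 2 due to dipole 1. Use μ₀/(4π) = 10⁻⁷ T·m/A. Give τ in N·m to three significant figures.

τ ≈ 1.10×10⁻⁶ N·m

Dipole B is on the axis of dipole A, so B₁ there is axial: B₁ = (μ₀/4π)·2m₁/r³ along +z.
B₁ = 2(10⁻⁷)(0.742)/(0.317)³ = 4.659×10⁻⁶ T.
τ = m₂ B₁ sinθ.
τ = (0.279)(4.659×10⁻⁶)·sin58° = 1.102×10⁻⁶ N·m.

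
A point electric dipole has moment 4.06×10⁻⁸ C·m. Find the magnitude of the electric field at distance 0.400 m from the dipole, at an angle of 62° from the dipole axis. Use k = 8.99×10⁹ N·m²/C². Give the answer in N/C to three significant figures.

E ≈ 7350 N/C

At angle θ the dipole field magnitude is E = (kp/r³)·√(1 + 3cos²θ).
kp/r³ = (8.99×10⁹)(4.06×10⁻⁸) / (0.400)³ = 5703 N/C.
√(1 + 3cos²62°) = √(1 + 3·0.2204) = √1.6612 ≈ 1.2889.
E ≈ 5703 × 1.289 = 7351 N/C.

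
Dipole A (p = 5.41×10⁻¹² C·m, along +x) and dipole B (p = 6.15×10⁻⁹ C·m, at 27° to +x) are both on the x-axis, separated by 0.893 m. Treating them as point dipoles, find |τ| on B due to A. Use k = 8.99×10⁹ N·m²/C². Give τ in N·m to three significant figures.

The second dipole sits on the axis of the first, so the field there is axial: E₁ = 2kp₁/r³ along +x.
E₁ = 2(8.99×10⁹)(5.41×10⁻¹²)/(0.893)³ = 0.1366 N/C.
Torque on the second dipole: τ = p₂ E₁ sinθ.
τ = (6.15×10⁻⁹)(0.1366)·sin27° = 3.814×10⁻¹⁰ N·m.

τ ≈ 3.81×10⁻¹⁰ N·m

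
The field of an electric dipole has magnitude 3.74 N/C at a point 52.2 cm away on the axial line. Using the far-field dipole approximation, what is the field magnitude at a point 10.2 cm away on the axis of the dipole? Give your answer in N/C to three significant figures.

E ≈ 501 N/C

Dipole fields scale as 1/r³ in the far field; the geometry is the same at both points.
E₂ = E₁ · (r₁/r₂)³ = 3.74 · (52.2/10.2)³.
(r₁/r₂)³ = (5.118)³ = 134.
E₂ ≈ 501.3 N/C.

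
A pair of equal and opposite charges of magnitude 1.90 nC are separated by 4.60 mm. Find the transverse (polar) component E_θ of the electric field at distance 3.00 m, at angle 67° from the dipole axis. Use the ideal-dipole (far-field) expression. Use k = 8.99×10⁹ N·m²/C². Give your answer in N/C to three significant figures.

E_θ ≈ 0.00268 N/C

Dipole moment p = qd = (1.90×10⁻⁹ C)(0.00460 m) = 8.74×10⁻¹² C·m.
For a dipole, E_θ = (kp sinθ)/r³.
kp/r³ = (8.99×10⁹)(8.74×10⁻¹²)/(3.00)³ = 0.002910 N/C.
E_θ = 0.002910·sin67° = 0.002679 N/C.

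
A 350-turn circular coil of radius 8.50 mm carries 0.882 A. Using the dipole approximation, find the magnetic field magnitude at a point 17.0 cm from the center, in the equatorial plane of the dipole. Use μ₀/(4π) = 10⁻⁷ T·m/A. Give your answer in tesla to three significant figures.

m = NIA = NIπa² = 350·(0.882)·π·(0.00850)² = 0.07007 A·m².
In the equatorial plane B = (μ₀/4π)·m/r³ (half the axial value).
B = (10⁻⁷)·(0.07007) / (0.170)³ = 1.426×10⁻⁶ T.

B ≈ 1.43×10⁻⁶ T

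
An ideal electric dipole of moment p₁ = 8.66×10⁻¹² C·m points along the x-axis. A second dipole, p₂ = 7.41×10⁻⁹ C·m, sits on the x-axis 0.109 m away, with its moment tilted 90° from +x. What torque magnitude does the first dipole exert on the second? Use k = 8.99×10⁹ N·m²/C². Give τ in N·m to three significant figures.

The second dipole sits on the axis of the first, so the field there is axial: E₁ = 2kp₁/r³ along +x.
E₁ = 2(8.99×10⁹)(8.66×10⁻¹²)/(0.109)³ = 120.2 N/C.
Torque on the second dipole: τ = p₂ E₁ sinθ.
τ = (7.41×10⁻⁹)(120.2)·sin90° = 8.909×10⁻⁷ N·m.

τ ≈ 8.91×10⁻⁷ N·m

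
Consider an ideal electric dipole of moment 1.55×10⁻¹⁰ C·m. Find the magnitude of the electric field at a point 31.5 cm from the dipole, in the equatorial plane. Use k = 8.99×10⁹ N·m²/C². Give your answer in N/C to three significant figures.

In the equatorial plane E = kp/r³.
E = (8.99×10⁹)(1.55×10⁻¹⁰) / (0.315)³ = 44.58 N/C.

E ≈ 44.6 N/C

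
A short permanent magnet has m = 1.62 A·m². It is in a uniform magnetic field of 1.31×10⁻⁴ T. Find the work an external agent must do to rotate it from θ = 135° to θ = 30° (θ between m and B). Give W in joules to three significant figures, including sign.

W_ext = ΔU = −mB cosθ₂ + mB cosθ₁ = mB(cosθ₁ − cosθ₂).
W = (1.62)(1.31×10⁻⁴)·(cos135° − cos30°) = (2.122×10⁻⁴)·(-1.5731) = -3.339×10⁻⁴ J.

W ≈ -3.34×10⁻⁴ J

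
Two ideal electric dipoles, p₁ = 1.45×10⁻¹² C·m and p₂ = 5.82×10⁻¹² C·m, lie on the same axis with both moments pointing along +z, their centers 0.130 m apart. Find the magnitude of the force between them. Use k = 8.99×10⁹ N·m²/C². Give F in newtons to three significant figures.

F ≈ 1.59×10⁻⁹ N

On-axis field of dipole 1 at distance r: E = 2kp₁/r³. Force on dipole 2 is F = p₂·dE/dr (gradient along axis).
dE/dr = −6kp₁/r⁴, so |F| = 6kp₁p₂/r⁴ (attractive for aligned moments).
F = 6(8.99×10⁹)(1.45×10⁻¹²)(5.82×10⁻¹²)/(0.130)⁴ = 1.594×10⁻⁹ N.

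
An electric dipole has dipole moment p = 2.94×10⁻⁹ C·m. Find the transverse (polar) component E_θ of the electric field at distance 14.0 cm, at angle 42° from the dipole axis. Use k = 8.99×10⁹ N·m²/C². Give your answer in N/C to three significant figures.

For a dipole, E_θ = (kp sinθ)/r³.
kp/r³ = (8.99×10⁹)(2.94×10⁻⁹)/(0.140)³ = 9632 N/C.
E_θ = 9632·sin42° = 6445 N/C.

E_θ ≈ 6450 N/C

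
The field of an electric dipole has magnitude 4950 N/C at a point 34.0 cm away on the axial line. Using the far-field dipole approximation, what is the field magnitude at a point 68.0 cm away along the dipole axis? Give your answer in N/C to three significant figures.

Dipole fields scale as 1/r³ in the far field; the geometry is the same at both points.
E₂ = E₁ · (r₁/r₂)³ = 4950 · (34.0/68.0)³.
(r₁/r₂)³ = (0.5)³ = 0.125.
E₂ ≈ 618.8 N/C.

E ≈ 619 N/C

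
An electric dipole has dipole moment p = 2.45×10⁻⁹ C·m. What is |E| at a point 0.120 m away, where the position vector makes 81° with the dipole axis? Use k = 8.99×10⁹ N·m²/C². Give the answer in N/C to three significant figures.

E ≈ 1.32×10⁴ N/C

At angle θ the dipole field magnitude is E = (kp/r³)·√(1 + 3cos²θ).
kp/r³ = (8.99×10⁹)(2.45×10⁻⁹) / (0.120)³ = 1.275×10⁴ N/C.
√(1 + 3cos²81°) = √(1 + 3·0.0245) = √1.0734 ≈ 1.0361.
E ≈ 1.275×10⁴ × 1.036 = 1.321×10⁴ N/C.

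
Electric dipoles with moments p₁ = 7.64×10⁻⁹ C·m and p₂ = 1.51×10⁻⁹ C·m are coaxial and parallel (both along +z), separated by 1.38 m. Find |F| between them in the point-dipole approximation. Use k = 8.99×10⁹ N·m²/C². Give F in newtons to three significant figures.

F ≈ 1.72×10⁻⁷ N

On-axis field of dipole 1 at distance r: E = 2kp₁/r³. Force on dipole 2 is F = p₂·dE/dr (gradient along axis).
dE/dr = −6kp₁/r⁴, so |F| = 6kp₁p₂/r⁴ (attractive for aligned moments).
F = 6(8.99×10⁹)(7.64×10⁻⁹)(1.51×10⁻⁹)/(1.38)⁴ = 1.716×10⁻⁷ N.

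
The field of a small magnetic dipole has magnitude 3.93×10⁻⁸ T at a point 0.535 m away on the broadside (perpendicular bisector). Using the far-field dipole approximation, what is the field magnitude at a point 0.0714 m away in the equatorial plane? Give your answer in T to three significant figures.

Dipole fields scale as 1/r³ in the far field; the geometry is the same at both points.
B₂ = B₁ · (r₁/r₂)³ = 3.93×10⁻⁸ · (0.535/0.0714)³.
(r₁/r₂)³ = (7.493)³ = 420.7.
B₂ ≈ 1.653×10⁻⁵ T.

B ≈ 1.65×10⁻⁵ T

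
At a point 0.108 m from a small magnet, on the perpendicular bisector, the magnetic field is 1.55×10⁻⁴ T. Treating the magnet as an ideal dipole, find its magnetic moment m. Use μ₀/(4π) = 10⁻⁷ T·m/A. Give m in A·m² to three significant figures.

m ≈ 1.95 A·m²

In the equatorial plane B = (μ₀/4π)·m/r³, so m = Br³·4π/(μ₀).
m = (1.55×10⁻⁴)·(0.108)³ / (10⁻⁷) = 1.953 A·m².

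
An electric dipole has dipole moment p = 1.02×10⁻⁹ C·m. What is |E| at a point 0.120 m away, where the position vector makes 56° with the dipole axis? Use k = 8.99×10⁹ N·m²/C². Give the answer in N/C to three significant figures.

At angle θ the dipole field magnitude is E = (kp/r³)·√(1 + 3cos²θ).
kp/r³ = (8.99×10⁹)(1.02×10⁻⁹) / (0.120)³ = 5307 N/C.
√(1 + 3cos²56°) = √(1 + 3·0.3127) = √1.9381 ≈ 1.3922.
E ≈ 5307 × 1.392 = 7388 N/C.

E ≈ 7390 N/C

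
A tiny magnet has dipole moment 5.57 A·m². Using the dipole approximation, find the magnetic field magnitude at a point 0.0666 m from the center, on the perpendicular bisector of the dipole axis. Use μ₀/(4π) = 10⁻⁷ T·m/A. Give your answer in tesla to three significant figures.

B ≈ 0.00189 T

In the equatorial plane B = (μ₀/4π)·m/r³ (half the axial value).
B = (10⁻⁷)·(5.57) / (0.0666)³ = 0.001886 T.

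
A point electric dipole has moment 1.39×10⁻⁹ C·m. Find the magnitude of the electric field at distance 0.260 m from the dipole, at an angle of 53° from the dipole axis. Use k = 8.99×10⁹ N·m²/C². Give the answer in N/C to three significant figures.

E ≈ 1030 N/C

At angle θ the dipole field magnitude is E = (kp/r³)·√(1 + 3cos²θ).
kp/r³ = (8.99×10⁹)(1.39×10⁻⁹) / (0.260)³ = 711.0 N/C.
√(1 + 3cos²53°) = √(1 + 3·0.3622) = √2.0865 ≈ 1.4445.
E ≈ 711.0 × 1.444 = 1027 N/C.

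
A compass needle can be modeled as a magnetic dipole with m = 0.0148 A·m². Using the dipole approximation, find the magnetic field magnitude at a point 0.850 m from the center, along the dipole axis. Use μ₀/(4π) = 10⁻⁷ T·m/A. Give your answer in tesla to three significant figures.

On axis B = (μ₀/4π)·2m/r³.
B = 2·(10⁻⁷)·(0.0148) / (0.850)³ = 4.820×10⁻⁹ T.

B ≈ 4.82×10⁻⁹ T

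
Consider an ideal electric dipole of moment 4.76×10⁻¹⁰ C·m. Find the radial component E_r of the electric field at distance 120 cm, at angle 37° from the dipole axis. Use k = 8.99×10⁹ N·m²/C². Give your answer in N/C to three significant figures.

E_r ≈ 3.96 N/C

For a dipole, E_r = (2kp cosθ)/r³.
kp/r³ = (8.99×10⁹)(4.76×10⁻¹⁰)/(1.20)³ = 2.476 N/C.
E_r = 2·2.476·cos37° = 3.956 N/C.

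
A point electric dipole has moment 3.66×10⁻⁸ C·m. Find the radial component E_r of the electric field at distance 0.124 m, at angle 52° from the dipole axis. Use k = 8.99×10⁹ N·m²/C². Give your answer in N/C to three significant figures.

For a dipole, E_r = (2kp cosθ)/r³.
kp/r³ = (8.99×10⁹)(3.66×10⁻⁸)/(0.124)³ = 1.726×10⁵ N/C.
E_r = 2·1.726×10⁵·cos52° = 2.125×10⁵ N/C.

E_r ≈ 2.12×10⁵ N/C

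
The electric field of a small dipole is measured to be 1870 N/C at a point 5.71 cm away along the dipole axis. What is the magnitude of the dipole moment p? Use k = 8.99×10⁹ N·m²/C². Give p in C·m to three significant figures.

p ≈ 1.94×10⁻¹¹ C·m

On axis E = 2kp/r³, so p = Er³/(2k).
p = (1870)·(0.0571)³ / (2·8.99×10⁹) = 1.936×10⁻¹¹ C·m.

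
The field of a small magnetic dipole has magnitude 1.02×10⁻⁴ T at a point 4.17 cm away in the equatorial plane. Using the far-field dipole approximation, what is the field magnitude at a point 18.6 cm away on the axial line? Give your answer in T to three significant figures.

Dipole fields scale as 1/r³ in the far field.
The axial field is twice the equatorial field at the same r, so the geometry factor is 2/1.
B₂ = B₁ · (2/1) · (r₁/r₂)³ = 1.02×10⁻⁴ · 2 · (4.17/18.6)³.
(r₁/r₂)³ = (0.2242)³ = 0.01127.
B₂ ≈ 2.299×10⁻⁶ T.

B ≈ 2.30×10⁻⁶ T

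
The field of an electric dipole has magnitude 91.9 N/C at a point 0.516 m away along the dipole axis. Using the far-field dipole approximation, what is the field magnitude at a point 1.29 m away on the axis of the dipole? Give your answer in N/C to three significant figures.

Dipole fields scale as 1/r³ in the far field; the geometry is the same at both points.
E₂ = E₁ · (r₁/r₂)³ = 91.9 · (0.516/1.29)³.
(r₁/r₂)³ = (0.4)³ = 0.064.
E₂ ≈ 5.882 N/C.

E ≈ 5.88 N/C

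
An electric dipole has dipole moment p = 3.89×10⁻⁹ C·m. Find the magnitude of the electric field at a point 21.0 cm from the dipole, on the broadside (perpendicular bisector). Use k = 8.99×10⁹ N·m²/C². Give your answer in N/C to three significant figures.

On the perpendicular bisector E = kp/r³ (half the axial value at the same distance).
E = (8.99×10⁹)(3.89×10⁻⁹) / (0.210)³ = 3776 N/C.

E ≈ 3780 N/C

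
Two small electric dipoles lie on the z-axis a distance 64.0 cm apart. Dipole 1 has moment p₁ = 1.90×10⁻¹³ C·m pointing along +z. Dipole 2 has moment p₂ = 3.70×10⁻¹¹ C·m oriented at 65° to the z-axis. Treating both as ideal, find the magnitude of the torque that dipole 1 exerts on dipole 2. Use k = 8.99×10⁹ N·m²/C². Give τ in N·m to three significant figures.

τ ≈ 4.37×10⁻¹³ N·m

The second dipole sits on the axis of the first, so the field there is axial: E₁ = 2kp₁/r³ along +z.
E₁ = 2(8.99×10⁹)(1.90×10⁻¹³)/(0.640)³ = 0.01303 N/C.
Torque on the second dipole: τ = p₂ E₁ sinθ.
τ = (3.70×10⁻¹¹)(0.01303)·sin65° = 4.370×10⁻¹³ N·m.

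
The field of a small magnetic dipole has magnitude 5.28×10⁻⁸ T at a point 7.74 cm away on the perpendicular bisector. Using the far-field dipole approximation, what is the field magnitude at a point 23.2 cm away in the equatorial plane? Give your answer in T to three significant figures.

Dipole fields scale as 1/r³ in the far field; the geometry is the same at both points.
B₂ = B₁ · (r₁/r₂)³ = 5.28×10⁻⁸ · (7.74/23.2)³.
(r₁/r₂)³ = (0.3336)³ = 0.03713.
B₂ ≈ 1.961×10⁻⁹ T.

B ≈ 1.96×10⁻⁹ T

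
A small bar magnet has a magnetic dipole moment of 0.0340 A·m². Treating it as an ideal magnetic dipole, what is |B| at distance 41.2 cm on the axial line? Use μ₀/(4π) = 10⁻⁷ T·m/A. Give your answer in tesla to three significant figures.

On axis B = (μ₀/4π)·2m/r³.
B = 2·(10⁻⁷)·(0.0340) / (0.412)³ = 9.723×10⁻⁸ T.

B ≈ 9.72×10⁻⁸ T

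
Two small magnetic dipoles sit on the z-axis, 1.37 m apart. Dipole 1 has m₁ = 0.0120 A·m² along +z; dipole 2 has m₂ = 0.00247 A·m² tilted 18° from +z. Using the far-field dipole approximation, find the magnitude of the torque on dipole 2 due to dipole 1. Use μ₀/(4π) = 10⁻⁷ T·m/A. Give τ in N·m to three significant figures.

Dipole B is on the axis of dipole A, so B₁ there is axial: B₁ = (μ₀/4π)·2m₁/r³ along +z.
B₁ = 2(10⁻⁷)(0.0120)/(1.37)³ = 9.334×10⁻¹⁰ T.
τ = m₂ B₁ sinθ.
τ = (0.00247)(9.334×10⁻¹⁰)·sin18° = 7.124×10⁻¹³ N·m.

τ ≈ 7.12×10⁻¹³ N·m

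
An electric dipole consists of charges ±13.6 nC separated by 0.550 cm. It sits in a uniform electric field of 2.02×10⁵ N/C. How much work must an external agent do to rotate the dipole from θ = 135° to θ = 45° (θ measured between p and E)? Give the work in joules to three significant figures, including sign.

Dipole moment p = qd = (1.36×10⁻⁸ C)(0.00550 m) = 7.48×10⁻¹¹ C·m.
W_ext = ΔU = U(θ₂) − U(θ₁) = −pE cosθ₂ − (−pE cosθ₁) = pE(cosθ₁ − cosθ₂).
W = (7.48×10⁻¹¹)(2.02×10⁵)·(cos135° − cos45°) = (1.511×10⁻⁵)·(-1.4142) = -2.137×10⁻⁵ J.

W ≈ -2.14×10⁻⁵ J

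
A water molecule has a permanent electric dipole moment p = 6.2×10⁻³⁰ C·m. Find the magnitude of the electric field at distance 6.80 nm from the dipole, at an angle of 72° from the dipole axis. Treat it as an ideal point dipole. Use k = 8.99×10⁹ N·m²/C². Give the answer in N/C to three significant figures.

E ≈ 2.01×10⁵ N/C

At angle θ the dipole field magnitude is E = (kp/r³)·√(1 + 3cos²θ).
kp/r³ = (8.99×10⁹)(6.20×10⁻³⁰) / (6.80×10⁻⁹)³ = 1.773×10⁵ N/C.
√(1 + 3cos²72°) = √(1 + 3·0.0955) = √1.2865 ≈ 1.1342.
E ≈ 1.773×10⁵ × 1.134 = 2.011×10⁵ N/C.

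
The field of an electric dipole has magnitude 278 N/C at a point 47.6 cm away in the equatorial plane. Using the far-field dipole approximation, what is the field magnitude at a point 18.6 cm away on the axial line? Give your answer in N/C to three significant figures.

Dipole fields scale as 1/r³ in the far field.
The axial field is twice the equatorial field at the same r, so the geometry factor is 2/1.
E₂ = E₁ · (2/1) · (r₁/r₂)³ = 278 · 2 · (47.6/18.6)³.
(r₁/r₂)³ = (2.559)³ = 16.76.
E₂ ≈ 9319 N/C.

E ≈ 9320 N/C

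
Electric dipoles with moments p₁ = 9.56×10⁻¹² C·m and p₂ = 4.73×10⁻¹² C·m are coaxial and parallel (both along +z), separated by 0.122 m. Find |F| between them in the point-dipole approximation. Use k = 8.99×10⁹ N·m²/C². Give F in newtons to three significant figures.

F ≈ 1.10×10⁻⁸ N

On-axis field of dipole 1 at distance r: E = 2kp₁/r³. Force on dipole 2 is F = p₂·dE/dr (gradient along axis).
dE/dr = −6kp₁/r⁴, so |F| = 6kp₁p₂/r⁴ (attractive for aligned moments).
F = 6(8.99×10⁹)(9.56×10⁻¹²)(4.73×10⁻¹²)/(0.122)⁴ = 1.101×10⁻⁸ N.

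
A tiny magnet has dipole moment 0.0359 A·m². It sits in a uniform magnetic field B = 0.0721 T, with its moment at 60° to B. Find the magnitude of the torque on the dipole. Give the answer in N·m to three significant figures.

τ ≈ 0.00224 N·m

Torque on a magnetic dipole: τ = mB sinθ.
τ = (0.0359)(0.0721)·sin60° = 0.002242 N·m.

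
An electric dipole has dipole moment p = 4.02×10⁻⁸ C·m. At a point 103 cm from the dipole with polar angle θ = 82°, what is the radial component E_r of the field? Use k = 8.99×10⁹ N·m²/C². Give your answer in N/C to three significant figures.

E_r ≈ 92.1 N/C

For a dipole, E_r = (2kp cosθ)/r³.
kp/r³ = (8.99×10⁹)(4.02×10⁻⁸)/(1.03)³ = 330.7 N/C.
E_r = 2·330.7·cos82° = 92.06 N/C.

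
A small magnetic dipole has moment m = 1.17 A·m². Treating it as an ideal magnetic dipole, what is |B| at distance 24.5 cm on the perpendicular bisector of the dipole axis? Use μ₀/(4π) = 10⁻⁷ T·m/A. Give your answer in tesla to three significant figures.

In the equatorial plane B = (μ₀/4π)·m/r³ (half the axial value).
B = (10⁻⁷)·(1.17) / (0.245)³ = 7.956×10⁻⁶ T.

B ≈ 7.96×10⁻⁶ T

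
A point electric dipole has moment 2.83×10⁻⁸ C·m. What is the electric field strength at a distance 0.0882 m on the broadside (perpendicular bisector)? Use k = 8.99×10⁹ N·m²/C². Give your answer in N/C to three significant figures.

E ≈ 3.71×10⁵ N/C

On the perpendicular bisector E = kp/r³ (half the axial value at the same distance).
E = (8.99×10⁹)(2.83×10⁻⁸) / (0.0882)³ = 3.708×10⁵ N/C.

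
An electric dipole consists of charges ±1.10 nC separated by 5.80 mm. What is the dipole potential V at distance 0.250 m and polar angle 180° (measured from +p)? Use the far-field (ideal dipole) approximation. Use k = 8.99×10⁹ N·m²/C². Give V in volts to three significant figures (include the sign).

V ≈ -0.918 V

Dipole moment p = qd = (1.10×10⁻⁹ C)(0.00580 m) = 6.38×10⁻¹² C·m.
The dipole potential is V = kp cosθ / r².
V = (8.99×10⁹)(6.38×10⁻¹²)·cos180° / (0.250)² = -0.9177 V.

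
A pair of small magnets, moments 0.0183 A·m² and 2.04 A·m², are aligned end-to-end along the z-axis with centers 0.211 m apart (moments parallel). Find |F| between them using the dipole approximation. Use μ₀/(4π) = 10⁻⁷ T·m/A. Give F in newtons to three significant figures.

F ≈ 1.13×10⁻⁵ N

On-axis B of dipole 1: B = (μ₀/4π)·2m₁/r³. Force on dipole 2: F = m₂·dB/dr.
dB/dr = −(μ₀/4π)·6m₁/r⁴, so |F| = (μ₀/4π)·6m₁m₂/r⁴.
F = 6(10⁻⁷)(0.0183)(2.04)/(0.211)⁴ = 1.130×10⁻⁵ N.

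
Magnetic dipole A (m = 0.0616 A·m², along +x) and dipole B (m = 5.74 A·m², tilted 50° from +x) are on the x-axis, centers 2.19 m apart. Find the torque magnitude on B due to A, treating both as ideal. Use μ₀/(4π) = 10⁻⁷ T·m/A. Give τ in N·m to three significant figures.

Dipole B is on the axis of dipole A, so B₁ there is axial: B₁ = (μ₀/4π)·2m₁/r³ along +x.
B₁ = 2(10⁻⁷)(0.0616)/(2.19)³ = 1.173×10⁻⁹ T.
τ = m₂ B₁ sinθ.
τ = (5.74)(1.173×10⁻⁹)·sin50° = 5.158×10⁻⁹ N·m.

τ ≈ 5.16×10⁻⁹ N·m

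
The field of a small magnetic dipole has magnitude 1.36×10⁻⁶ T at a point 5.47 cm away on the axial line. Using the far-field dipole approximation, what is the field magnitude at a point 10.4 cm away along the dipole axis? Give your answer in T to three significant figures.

B ≈ 1.98×10⁻⁷ T

Dipole fields scale as 1/r³ in the far field; the geometry is the same at both points.
B₂ = B₁ · (r₁/r₂)³ = 1.36×10⁻⁶ · (5.47/10.4)³.
(r₁/r₂)³ = (0.526)³ = 0.1455.
B₂ ≈ 1.979×10⁻⁷ T.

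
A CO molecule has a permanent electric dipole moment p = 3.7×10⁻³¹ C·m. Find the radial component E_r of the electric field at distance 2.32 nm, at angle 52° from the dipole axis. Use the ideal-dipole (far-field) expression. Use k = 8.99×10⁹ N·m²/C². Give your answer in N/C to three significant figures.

E_r ≈ 3.28×10⁵ N/C

For a dipole, E_r = (2kp cosθ)/r³.
kp/r³ = (8.99×10⁹)(3.70×10⁻³¹)/(2.32×10⁻⁹)³ = 2.664×10⁵ N/C.
E_r = 2·2.664×10⁵·cos52° = 3.280×10⁵ N/C.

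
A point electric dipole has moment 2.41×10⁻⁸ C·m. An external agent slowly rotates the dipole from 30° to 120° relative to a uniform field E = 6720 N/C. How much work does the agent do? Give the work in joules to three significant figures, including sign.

W ≈ 2.21×10⁻⁴ J

W_ext = ΔU = U(θ₂) − U(θ₁) = −pE cosθ₂ − (−pE cosθ₁) = pE(cosθ₁ − cosθ₂).
W = (2.41×10⁻⁸)(6720)·(cos30° − cos120°) = (1.620×10⁻⁴)·(+1.3660) = 2.212×10⁻⁴ J.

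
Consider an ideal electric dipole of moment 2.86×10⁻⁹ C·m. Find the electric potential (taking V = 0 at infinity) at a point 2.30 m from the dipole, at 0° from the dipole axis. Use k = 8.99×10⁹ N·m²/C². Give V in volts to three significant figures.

V ≈ 4.86 V

The dipole potential is V = kp cosθ / r².
V = (8.99×10⁹)(2.86×10⁻⁹)·cos0° / (2.30)² = 4.860 V.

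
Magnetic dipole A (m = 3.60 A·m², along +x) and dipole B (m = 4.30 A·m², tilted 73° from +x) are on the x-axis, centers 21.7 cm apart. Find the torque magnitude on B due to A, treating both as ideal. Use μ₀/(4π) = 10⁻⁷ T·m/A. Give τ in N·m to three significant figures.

τ ≈ 2.90×10⁻⁴ N·m

Dipole B is on the axis of dipole A, so B₁ there is axial: B₁ = (μ₀/4π)·2m₁/r³ along +x.
B₁ = 2(10⁻⁷)(3.60)/(0.217)³ = 7.046×10⁻⁵ T.
τ = m₂ B₁ sinθ.
τ = (4.30)(7.046×10⁻⁵)·sin73° = 2.897×10⁻⁴ N·m.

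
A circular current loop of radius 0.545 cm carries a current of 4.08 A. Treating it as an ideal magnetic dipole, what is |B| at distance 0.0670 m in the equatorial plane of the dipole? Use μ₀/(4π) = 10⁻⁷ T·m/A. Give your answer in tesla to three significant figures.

B ≈ 1.27×10⁻⁷ T

Magnetic moment m = IA = Iπa² = (4.08)·π·(0.00545)² = 3.807×10⁻⁴ A·m².
In the equatorial plane B = (μ₀/4π)·m/r³ (half the axial value).
B = (10⁻⁷)·(3.807×10⁻⁴) / (0.0670)³ = 1.266×10⁻⁷ T.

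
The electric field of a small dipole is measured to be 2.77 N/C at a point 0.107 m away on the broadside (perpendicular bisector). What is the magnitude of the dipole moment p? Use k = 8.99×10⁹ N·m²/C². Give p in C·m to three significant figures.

p ≈ 3.77×10⁻¹³ C·m

In the equatorial plane E = kp/r³, so p = Er³/(k).
p = (2.77)·(0.107)³ / (8.99×10⁹) = 3.775×10⁻¹³ C·m.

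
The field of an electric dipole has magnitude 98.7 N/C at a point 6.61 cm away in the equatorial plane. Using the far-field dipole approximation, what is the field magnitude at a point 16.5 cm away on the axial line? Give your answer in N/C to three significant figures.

E ≈ 12.7 N/C

Dipole fields scale as 1/r³ in the far field.
The axial field is twice the equatorial field at the same r, so the geometry factor is 2/1.
E₂ = E₁ · (2/1) · (r₁/r₂)³ = 98.7 · 2 · (6.61/16.5)³.
(r₁/r₂)³ = (0.4006)³ = 0.06429.
E₂ ≈ 12.69 N/C.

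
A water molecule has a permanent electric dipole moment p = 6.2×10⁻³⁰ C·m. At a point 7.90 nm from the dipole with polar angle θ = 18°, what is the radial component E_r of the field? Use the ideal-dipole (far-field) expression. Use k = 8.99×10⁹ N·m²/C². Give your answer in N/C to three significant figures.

For a dipole, E_r = (2kp cosθ)/r³.
kp/r³ = (8.99×10⁹)(6.20×10⁻³⁰)/(7.90×10⁻⁹)³ = 1.130×10⁵ N/C.
E_r = 2·1.130×10⁵·cos18° = 2.150×10⁵ N/C.

E_r ≈ 2.15×10⁵ N/C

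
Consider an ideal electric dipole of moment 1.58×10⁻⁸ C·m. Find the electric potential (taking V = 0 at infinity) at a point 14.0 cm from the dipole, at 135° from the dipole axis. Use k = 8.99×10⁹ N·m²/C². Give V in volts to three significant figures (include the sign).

The dipole potential is V = kp cosθ / r².
V = (8.99×10⁹)(1.58×10⁻⁸)·cos135° / (0.140)² = -5124 V.

V ≈ -5120 V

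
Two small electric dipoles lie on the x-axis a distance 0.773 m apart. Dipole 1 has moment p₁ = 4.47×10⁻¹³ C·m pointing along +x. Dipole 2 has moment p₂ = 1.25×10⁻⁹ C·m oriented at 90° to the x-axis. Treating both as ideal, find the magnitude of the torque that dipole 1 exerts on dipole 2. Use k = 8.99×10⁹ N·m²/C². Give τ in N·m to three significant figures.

The second dipole sits on the axis of the first, so the field there is axial: E₁ = 2kp₁/r³ along +x.
E₁ = 2(8.99×10⁹)(4.47×10⁻¹³)/(0.773)³ = 0.01740 N/C.
Torque on the second dipole: τ = p₂ E₁ sinθ.
τ = (1.25×10⁻⁹)(0.01740)·sin90° = 2.175×10⁻¹¹ N·m.

τ ≈ 2.18×10⁻¹¹ N·m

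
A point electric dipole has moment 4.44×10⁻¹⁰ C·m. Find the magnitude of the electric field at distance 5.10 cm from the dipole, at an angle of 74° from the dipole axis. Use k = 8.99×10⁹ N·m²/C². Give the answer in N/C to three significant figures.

At angle θ the dipole field magnitude is E = (kp/r³)·√(1 + 3cos²θ).
kp/r³ = (8.99×10⁹)(4.44×10⁻¹⁰) / (0.0510)³ = 3.009×10⁴ N/C.
√(1 + 3cos²74°) = √(1 + 3·0.0760) = √1.2279 ≈ 1.1081.
E ≈ 3.009×10⁴ × 1.108 = 3.334×10⁴ N/C.

E ≈ 3.33×10⁴ N/C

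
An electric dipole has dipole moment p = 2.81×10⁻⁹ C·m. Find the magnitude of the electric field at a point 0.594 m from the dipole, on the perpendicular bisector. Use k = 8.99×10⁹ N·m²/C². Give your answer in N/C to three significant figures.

In the equatorial plane E = kp/r³.
E = (8.99×10⁹)(2.81×10⁻⁹) / (0.594)³ = 120.5 N/C.

E ≈ 121 N/C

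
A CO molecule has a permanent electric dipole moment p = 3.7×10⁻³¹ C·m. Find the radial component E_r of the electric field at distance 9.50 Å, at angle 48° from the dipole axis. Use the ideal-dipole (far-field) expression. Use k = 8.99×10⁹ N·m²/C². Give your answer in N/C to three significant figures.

E_r ≈ 5.19×10⁶ N/C

For a dipole, E_r = (2kp cosθ)/r³.
kp/r³ = (8.99×10⁹)(3.70×10⁻³¹)/(9.50×10⁻¹⁰)³ = 3.880×10⁶ N/C.
E_r = 2·3.880×10⁶·cos48° = 5.192×10⁶ N/C.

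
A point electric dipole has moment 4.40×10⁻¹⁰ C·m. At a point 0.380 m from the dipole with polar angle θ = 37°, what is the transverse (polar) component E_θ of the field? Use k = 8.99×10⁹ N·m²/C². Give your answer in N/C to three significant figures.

E_θ ≈ 43.4 N/C

For a dipole, E_θ = (kp sinθ)/r³.
kp/r³ = (8.99×10⁹)(4.40×10⁻¹⁰)/(0.380)³ = 72.09 N/C.
E_θ = 72.09·sin37° = 43.38 N/C.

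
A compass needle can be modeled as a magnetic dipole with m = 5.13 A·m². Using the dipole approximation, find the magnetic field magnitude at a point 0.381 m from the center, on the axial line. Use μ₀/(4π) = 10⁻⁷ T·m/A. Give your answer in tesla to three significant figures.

B ≈ 1.86×10⁻⁵ T

On axis B = (μ₀/4π)·2m/r³.
B = 2·(10⁻⁷)·(5.13) / (0.381)³ = 1.855×10⁻⁵ T.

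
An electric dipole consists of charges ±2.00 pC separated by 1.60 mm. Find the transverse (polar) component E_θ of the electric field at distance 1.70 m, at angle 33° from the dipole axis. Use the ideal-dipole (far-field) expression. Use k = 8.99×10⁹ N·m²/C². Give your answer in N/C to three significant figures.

Dipole moment p = qd = (2.00×10⁻¹² C)(0.00160 m) = 3.20×10⁻¹⁵ C·m.
For a dipole, E_θ = (kp sinθ)/r³.
kp/r³ = (8.99×10⁹)(3.20×10⁻¹⁵)/(1.70)³ = 5.855×10⁻⁶ N/C.
E_θ = 5.855×10⁻⁶·sin33° = 3.189×10⁻⁶ N/C.

E_θ ≈ 3.19×10⁻⁶ N/C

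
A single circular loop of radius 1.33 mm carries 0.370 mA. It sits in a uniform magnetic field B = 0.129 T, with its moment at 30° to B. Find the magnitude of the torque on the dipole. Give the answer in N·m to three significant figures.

τ ≈ 1.33×10⁻¹⁰ N·m

Magnetic moment m = IA = Iπa² = (3.70×10⁻⁴)·π·(0.00133)² = 2.056×10⁻⁹ A·m².
Torque on a magnetic dipole: τ = mB sinθ.
τ = (2.056×10⁻⁹)(0.129)·sin30° = 1.326×10⁻¹⁰ N·m.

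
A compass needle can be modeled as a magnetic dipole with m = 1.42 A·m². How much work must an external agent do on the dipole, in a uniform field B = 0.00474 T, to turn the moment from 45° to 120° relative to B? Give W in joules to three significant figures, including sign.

W ≈ 0.00812 J

W_ext = ΔU = −mB cosθ₂ + mB cosθ₁ = mB(cosθ₁ − cosθ₂).
W = (1.42)(0.00474)·(cos45° − cos120°) = (0.006731)·(+1.2071) = 0.008125 J.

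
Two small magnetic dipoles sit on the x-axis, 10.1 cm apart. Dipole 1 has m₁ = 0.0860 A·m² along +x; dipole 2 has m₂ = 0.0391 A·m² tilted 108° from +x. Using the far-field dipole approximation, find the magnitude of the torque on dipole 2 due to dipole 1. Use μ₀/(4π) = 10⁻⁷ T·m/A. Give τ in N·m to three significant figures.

τ ≈ 6.21×10⁻⁷ N·m

Dipole B is on the axis of dipole A, so B₁ there is axial: B₁ = (μ₀/4π)·2m₁/r³ along +x.
B₁ = 2(10⁻⁷)(0.0860)/(0.101)³ = 1.669×10⁻⁵ T.
τ = m₂ B₁ sinθ.
τ = (0.0391)(1.669×10⁻⁵)·sin108° = 6.208×10⁻⁷ N·m.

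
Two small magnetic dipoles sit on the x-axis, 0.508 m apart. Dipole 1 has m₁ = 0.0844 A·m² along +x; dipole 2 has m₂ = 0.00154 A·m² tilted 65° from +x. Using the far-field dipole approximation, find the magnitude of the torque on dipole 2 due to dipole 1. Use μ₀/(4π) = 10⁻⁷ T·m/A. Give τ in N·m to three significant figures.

Dipole B is on the axis of dipole A, so B₁ there is axial: B₁ = (μ₀/4π)·2m₁/r³ along +x.
B₁ = 2(10⁻⁷)(0.0844)/(0.508)³ = 1.288×10⁻⁷ T.
τ = m₂ B₁ sinθ.
τ = (0.00154)(1.288×10⁻⁷)·sin65° = 1.797×10⁻¹⁰ N·m.

τ ≈ 1.80×10⁻¹⁰ N·m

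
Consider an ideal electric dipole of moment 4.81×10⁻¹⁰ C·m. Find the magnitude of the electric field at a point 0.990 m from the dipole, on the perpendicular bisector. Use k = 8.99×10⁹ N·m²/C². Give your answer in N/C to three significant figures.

On the perpendicular bisector E = kp/r³ (half the axial value at the same distance).
E = (8.99×10⁹)(4.81×10⁻¹⁰) / (0.990)³ = 4.457 N/C.

E ≈ 4.46 N/C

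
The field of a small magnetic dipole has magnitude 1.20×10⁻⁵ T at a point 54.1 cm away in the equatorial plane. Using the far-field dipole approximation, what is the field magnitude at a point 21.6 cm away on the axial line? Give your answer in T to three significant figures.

B ≈ 3.77×10⁻⁴ T

Dipole fields scale as 1/r³ in the far field.
The axial field is twice the equatorial field at the same r, so the geometry factor is 2/1.
B₂ = B₁ · (2/1) · (r₁/r₂)³ = 1.20×10⁻⁵ · 2 · (54.1/21.6)³.
(r₁/r₂)³ = (2.505)³ = 15.71.
B₂ ≈ 3.771×10⁻⁴ T.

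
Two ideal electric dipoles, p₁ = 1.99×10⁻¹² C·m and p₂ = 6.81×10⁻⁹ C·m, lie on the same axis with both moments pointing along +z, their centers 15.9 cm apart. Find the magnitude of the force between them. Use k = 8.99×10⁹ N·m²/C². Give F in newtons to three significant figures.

F ≈ 1.14×10⁻⁶ N

On-axis field of dipole 1 at distance r: E = 2kp₁/r³. Force on dipole 2 is F = p₂·dE/dr (gradient along axis).
dE/dr = −6kp₁/r⁴, so |F| = 6kp₁p₂/r⁴ (attractive for aligned moments).
F = 6(8.99×10⁹)(1.99×10⁻¹²)(6.81×10⁻⁹)/(0.159)⁴ = 1.144×10⁻⁶ N.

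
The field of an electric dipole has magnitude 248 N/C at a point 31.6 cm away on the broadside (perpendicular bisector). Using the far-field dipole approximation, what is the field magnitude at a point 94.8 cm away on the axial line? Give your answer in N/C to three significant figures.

Dipole fields scale as 1/r³ in the far field.
The axial field is twice the equatorial field at the same r, so the geometry factor is 2/1.
E₂ = E₁ · (2/1) · (r₁/r₂)³ = 248 · 2 · (31.6/94.8)³.
(r₁/r₂)³ = (0.3333)³ = 0.03704.
E₂ ≈ 18.37 N/C.

E ≈ 18.4 N/C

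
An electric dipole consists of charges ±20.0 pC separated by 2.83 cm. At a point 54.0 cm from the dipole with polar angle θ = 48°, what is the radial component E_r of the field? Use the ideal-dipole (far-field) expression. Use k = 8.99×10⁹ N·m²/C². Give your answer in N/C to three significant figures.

E_r ≈ 0.0432 N/C

Dipole moment p = qd = (2.00×10⁻¹¹ C)(0.0283 m) = 5.66×10⁻¹³ C·m.
For a dipole, E_r = (2kp cosθ)/r³.
kp/r³ = (8.99×10⁹)(5.66×10⁻¹³)/(0.540)³ = 0.03231 N/C.
E_r = 2·0.03231·cos48° = 0.04324 N/C.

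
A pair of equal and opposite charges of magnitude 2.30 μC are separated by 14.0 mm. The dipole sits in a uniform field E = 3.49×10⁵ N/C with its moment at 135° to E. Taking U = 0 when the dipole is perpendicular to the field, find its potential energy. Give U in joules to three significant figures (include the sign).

U ≈ 0.00795 J

Dipole moment p = qd = (2.30×10⁻⁶ C)(0.0140 m) = 3.22×10⁻⁸ C·m.
U = −p·E = −pE cosθ.
U = −(3.22×10⁻⁸)(3.49×10⁵)·cos135° = 0.007946 J.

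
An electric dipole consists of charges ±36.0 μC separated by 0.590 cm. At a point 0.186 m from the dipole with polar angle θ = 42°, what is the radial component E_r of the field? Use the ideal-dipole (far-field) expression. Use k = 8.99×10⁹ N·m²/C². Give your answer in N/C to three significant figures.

E_r ≈ 4.41×10⁵ N/C

Dipole moment p = qd = (3.60×10⁻⁵ C)(0.00590 m) = 2.124×10⁻⁷ C·m.
For a dipole, E_r = (2kp cosθ)/r³.
kp/r³ = (8.99×10⁹)(2.124×10⁻⁷)/(0.186)³ = 2.967×10⁵ N/C.
E_r = 2·2.967×10⁵·cos42° = 4.410×10⁵ N/C.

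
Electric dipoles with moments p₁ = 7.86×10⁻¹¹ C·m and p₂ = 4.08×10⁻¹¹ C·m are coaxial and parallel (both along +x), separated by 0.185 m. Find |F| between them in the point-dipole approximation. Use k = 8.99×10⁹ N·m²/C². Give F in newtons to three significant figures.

F ≈ 1.48×10⁻⁷ N

On-axis field of dipole 1 at distance r: E = 2kp₁/r³. Force on dipole 2 is F = p₂·dE/dr (gradient along axis).
dE/dr = −6kp₁/r⁴, so |F| = 6kp₁p₂/r⁴ (attractive for aligned moments).
F = 6(8.99×10⁹)(7.86×10⁻¹¹)(4.08×10⁻¹¹)/(0.185)⁴ = 1.477×10⁻⁷ N.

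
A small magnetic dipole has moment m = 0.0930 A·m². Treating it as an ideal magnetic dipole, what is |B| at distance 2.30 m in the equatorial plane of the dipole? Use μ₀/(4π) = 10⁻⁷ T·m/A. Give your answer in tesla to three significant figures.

In the equatorial plane B = (μ₀/4π)·m/r³ (half the axial value).
B = (10⁻⁷)·(0.0930) / (2.30)³ = 7.644×10⁻¹⁰ T.

B ≈ 7.64×10⁻¹⁰ T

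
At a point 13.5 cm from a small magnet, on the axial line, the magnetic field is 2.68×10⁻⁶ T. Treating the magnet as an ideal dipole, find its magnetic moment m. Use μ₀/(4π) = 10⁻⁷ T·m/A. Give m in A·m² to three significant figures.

m ≈ 0.0330 A·m²

On axis B = (μ₀/4π)·2m/r³, so m = Br³·4π/(μ₀·2).
m = (2.68×10⁻⁶)·(0.135)³ / (2·10⁻⁷) = 0.03297 A·m².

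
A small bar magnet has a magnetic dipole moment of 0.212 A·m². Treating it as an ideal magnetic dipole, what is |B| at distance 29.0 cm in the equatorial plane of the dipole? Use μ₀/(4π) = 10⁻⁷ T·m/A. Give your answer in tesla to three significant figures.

B ≈ 8.69×10⁻⁷ T

In the equatorial plane B = (μ₀/4π)·m/r³ (half the axial value).
B = (10⁻⁷)·(0.212) / (0.290)³ = 8.692×10⁻⁷ T.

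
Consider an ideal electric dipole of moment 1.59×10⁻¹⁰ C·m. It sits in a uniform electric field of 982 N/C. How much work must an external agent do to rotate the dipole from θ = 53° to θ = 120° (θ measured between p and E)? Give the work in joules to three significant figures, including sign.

W ≈ 1.72×10⁻⁷ J

W_ext = ΔU = U(θ₂) − U(θ₁) = −pE cosθ₂ − (−pE cosθ₁) = pE(cosθ₁ − cosθ₂).
W = (1.59×10⁻¹⁰)(982)·(cos53° − cos120°) = (1.561×10⁻⁷)·(+1.1018) = 1.720×10⁻⁷ J.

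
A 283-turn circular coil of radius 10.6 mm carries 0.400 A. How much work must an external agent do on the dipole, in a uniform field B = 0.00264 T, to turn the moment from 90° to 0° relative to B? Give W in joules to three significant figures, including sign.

W ≈ -1.05×10⁻⁴ J

m = NIA = NIπa² = 283·(0.400)·π·(0.0106)² = 0.03996 A·m².
W_ext = ΔU = −mB cosθ₂ + mB cosθ₁ = mB(cosθ₁ − cosθ₂).
W = (0.03996)(0.00264)·(cos90° − cos0°) = (1.055×10⁻⁴)·(-1.0000) = -1.055×10⁻⁴ J.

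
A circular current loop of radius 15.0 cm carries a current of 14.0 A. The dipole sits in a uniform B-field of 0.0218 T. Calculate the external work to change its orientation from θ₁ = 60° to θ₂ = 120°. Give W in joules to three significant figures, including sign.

W ≈ 0.0216 J

Magnetic moment m = IA = Iπa² = (14.0)·π·(0.150)² = 0.9896 A·m².
W_ext = ΔU = −mB cosθ₂ + mB cosθ₁ = mB(cosθ₁ − cosθ₂).
W = (0.9896)(0.0218)·(cos60° − cos120°) = (0.02157)·(+1.0000) = 0.02157 J.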